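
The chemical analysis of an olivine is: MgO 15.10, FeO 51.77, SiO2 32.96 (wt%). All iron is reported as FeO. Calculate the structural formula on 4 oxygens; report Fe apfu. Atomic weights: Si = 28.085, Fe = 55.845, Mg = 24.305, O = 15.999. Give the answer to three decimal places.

1.315 Fe apfu

MgO: 15.10/40.304 = 0.37465 mol → 0.37465 mol Mg, 0.37465 mol O.
FeO: 51.77/71.844 = 0.72059 mol → 0.72059 mol Fe, 0.72059 mol O.
SiO2: 32.96/60.083 = 0.54857 mol → 0.54857 mol Si, 1.09714 mol O.
Total oxygen = 2.19238 mol. Normalization factor = 4/2.19238 = 1.82450.
Fe per 4 O = 0.72059 × 1.82450 = 1.315.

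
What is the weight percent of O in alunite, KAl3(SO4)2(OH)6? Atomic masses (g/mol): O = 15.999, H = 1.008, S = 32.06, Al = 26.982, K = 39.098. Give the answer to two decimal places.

54.08 wt%

Molar mass of KAl3(SO4)2(OH)6: 1·39.098 + 3·26.982 + 2·32.06 + 14·15.999 + 6·1.008 = 414.198 g/mol.
Mass of O per formula unit: 14 × 15.999 = 223.986 g.
Weight fraction O = 223.986 / 414.198 = 0.5408.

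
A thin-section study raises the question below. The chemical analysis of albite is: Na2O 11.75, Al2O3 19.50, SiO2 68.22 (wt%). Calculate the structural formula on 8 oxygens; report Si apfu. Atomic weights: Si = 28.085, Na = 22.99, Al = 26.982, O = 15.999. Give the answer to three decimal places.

2.994 Si apfu

Na2O: 11.75/61.979 = 0.18958 mol → 0.37916 mol Na, 0.18958 mol O.
Al2O3: 19.50/101.961 = 0.19125 mol → 0.38250 mol Al, 0.57375 mol O.
SiO2: 68.22/60.083 = 1.13543 mol → 1.13543 mol Si, 2.27086 mol O.
Total oxygen = 3.03419 mol. Normalization factor = 8/3.03419 = 2.63662.
Si per 8 O = 1.13543 × 2.63662 = 2.994.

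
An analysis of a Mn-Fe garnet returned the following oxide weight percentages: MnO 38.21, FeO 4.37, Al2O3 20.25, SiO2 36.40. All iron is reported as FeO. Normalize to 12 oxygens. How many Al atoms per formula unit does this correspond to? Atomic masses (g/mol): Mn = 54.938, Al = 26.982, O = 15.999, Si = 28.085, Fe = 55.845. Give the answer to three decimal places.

1.980 Al apfu

38.21 wt% MnO ÷ 70.937 g/mol = 0.53865 mol, giving 0.53865 Mn and 0.53865 O.
4.37 wt% FeO ÷ 71.844 g/mol = 0.06083 mol, giving 0.06083 Fe and 0.06083 O.
20.25 wt% Al2O3 ÷ 101.961 g/mol = 0.19861 mol, giving 0.39722 Al and 0.59583 O.
36.40 wt% SiO2 ÷ 60.083 g/mol = 0.60583 mol, giving 0.60583 Si and 1.21166 O.
Oxygen sums to 2.40697; scaling by 12/2.40697 = 4.98552 puts the formula on 12 O.
Al: 0.39722 × 4.98552 = 1.980 atoms per formula unit.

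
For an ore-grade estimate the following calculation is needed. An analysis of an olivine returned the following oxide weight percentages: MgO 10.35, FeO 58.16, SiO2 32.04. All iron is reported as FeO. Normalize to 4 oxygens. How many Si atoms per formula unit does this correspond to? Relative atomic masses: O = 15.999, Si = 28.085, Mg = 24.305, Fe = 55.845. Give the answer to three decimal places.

MgO (M=40.304): mol = 0.25680; Mg = 0.25680, O = 0.25680.
FeO (M=71.844): mol = 0.80953; Fe = 0.80953, O = 0.80953.
SiO2 (M=60.083): mol = 0.53326; Si = 0.53326, O = 1.06652.
ΣO = 2.13285; factor = 4/ΣO = 1.87542.
Si apfu = 0.53326 × 1.87542 = 1.000.

1.000 Si apfu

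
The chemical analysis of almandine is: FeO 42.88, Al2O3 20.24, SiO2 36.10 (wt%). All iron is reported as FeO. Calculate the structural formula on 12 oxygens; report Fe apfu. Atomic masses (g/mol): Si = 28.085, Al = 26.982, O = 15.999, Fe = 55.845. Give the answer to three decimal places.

FeO: 42.88/71.844 = 0.59685 mol → 0.59685 mol Fe, 0.59685 mol O.
Al2O3: 20.24/101.961 = 0.19851 mol → 0.39702 mol Al, 0.59553 mol O.
SiO2: 36.10/60.083 = 0.60084 mol → 0.60084 mol Si, 1.20168 mol O.
Total oxygen = 2.39406 mol. Normalization factor = 12/2.39406 = 5.01241.
Fe per 12 O = 0.59685 × 5.01241 = 2.992.

2.992 Fe apfu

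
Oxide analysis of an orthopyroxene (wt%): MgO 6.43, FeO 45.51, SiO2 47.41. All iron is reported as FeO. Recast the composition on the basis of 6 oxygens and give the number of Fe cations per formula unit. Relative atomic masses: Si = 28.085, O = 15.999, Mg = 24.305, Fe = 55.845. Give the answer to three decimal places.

1.603 Fe apfu

6.43 wt% MgO ÷ 40.304 g/mol = 0.15954 mol, giving 0.15954 Mg and 0.15954 O.
45.51 wt% FeO ÷ 71.844 g/mol = 0.63346 mol, giving 0.63346 Fe and 0.63346 O.
47.41 wt% SiO2 ÷ 60.083 g/mol = 0.78908 mol, giving 0.78908 Si and 1.57816 O.
Oxygen sums to 2.37116; scaling by 6/2.37116 = 2.53041 puts the formula on 6 O.
Fe: 0.63346 × 2.53041 = 1.603 atoms per formula unit.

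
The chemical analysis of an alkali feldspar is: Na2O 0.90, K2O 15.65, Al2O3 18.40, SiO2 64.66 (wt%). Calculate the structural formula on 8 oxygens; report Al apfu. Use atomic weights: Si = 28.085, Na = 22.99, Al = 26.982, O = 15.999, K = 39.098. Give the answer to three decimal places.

Na2O: 0.90/61.979 = 0.01452 mol → 0.02904 mol Na, 0.01452 mol O.
K2O: 15.65/94.195 = 0.16614 mol → 0.33228 mol K, 0.16614 mol O.
Al2O3: 18.40/101.961 = 0.18046 mol → 0.36092 mol Al, 0.54138 mol O.
SiO2: 64.66/60.083 = 1.07618 mol → 1.07618 mol Si, 2.15236 mol O.
Total oxygen = 2.87440 mol. Normalization factor = 8/2.87440 = 2.78319.
Al per 8 O = 0.36092 × 2.78319 = 1.005.

1.005 Al apfu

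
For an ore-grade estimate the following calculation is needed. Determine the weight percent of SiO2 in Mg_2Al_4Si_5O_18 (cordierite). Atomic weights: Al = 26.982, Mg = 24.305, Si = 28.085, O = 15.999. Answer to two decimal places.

Formula mass = 584.945 g/mol.
5 Si → 5.0000 mol SiO2 per formula unit; M(SiO2) = 60.083, so SiO2 mass = 300.415 g.
300.415/584.945 × 100 = 51.36 wt%.

51.36 wt%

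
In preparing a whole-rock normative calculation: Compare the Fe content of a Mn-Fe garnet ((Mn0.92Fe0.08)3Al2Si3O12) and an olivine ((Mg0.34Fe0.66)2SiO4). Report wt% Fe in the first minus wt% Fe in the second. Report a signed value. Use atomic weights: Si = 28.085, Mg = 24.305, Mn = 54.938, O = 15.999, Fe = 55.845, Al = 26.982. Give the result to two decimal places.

-37.72 percentage points

Fe in (Mn0.92Fe0.08)3Al2Si3O12: molar mass 495.239 g/mol; 0.24×55.845 = 13.403 g → 2.71 wt%.
Fe in (Mg0.34Fe0.66)2SiO4: molar mass 182.324 g/mol; 1.32×55.845 = 73.715 g → 40.43 wt%.
Difference = 2.71 − 40.43 = -37.72 percentage points.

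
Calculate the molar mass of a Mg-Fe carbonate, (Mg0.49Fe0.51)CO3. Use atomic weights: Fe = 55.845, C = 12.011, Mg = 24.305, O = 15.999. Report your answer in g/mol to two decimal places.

The formula mass is the sum 0.49·24.305 + 0.51·55.845 + 1·12.011 + 3·15.999.

100.40 g/mol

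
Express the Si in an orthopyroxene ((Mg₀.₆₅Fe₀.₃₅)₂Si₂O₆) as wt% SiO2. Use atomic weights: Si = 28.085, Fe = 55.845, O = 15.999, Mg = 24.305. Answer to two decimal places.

53.92 wt%

Molar mass of (Mg₀.₆₅Fe₀.₃₅)₂Si₂O₆ = 1.30*24.305 + 0.70*55.845 + 2*28.085 + 6*15.999 = 222.852 g/mol.
Each formula unit contains 2 Si, equivalent to 2/1 = 2.0000 mol SiO2.
M(SiO2) = 1×28.085 + 2×15.999 = 60.083 g/mol.
Mass of SiO2 per formula unit = 2.0000 × 60.083 = 120.166 g.
SiO2 wt% = 120.166 / 222.852 × 100 = 53.92%.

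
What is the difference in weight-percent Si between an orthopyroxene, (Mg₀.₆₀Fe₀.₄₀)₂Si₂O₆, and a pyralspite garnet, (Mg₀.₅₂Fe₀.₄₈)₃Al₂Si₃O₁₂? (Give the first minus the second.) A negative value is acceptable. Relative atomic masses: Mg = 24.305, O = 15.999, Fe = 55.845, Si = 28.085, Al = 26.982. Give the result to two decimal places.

First mineral: 56.170 g Si in 226.006 g formula = 24.85 wt% Si.
Second mineral: 84.255 g Si in 448.540 g formula = 18.78 wt% Si.
24.85% − 18.78% gives a difference of 6.07 percentage points.

6.07 percentage points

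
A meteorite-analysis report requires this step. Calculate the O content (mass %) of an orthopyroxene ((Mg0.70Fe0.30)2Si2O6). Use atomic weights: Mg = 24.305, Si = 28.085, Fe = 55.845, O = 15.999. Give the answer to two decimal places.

M((Mg0.70Fe0.30)2Si2O6) = 219.698 g/mol.
O contributes 6 × 15.999 = 95.994 g per mole.
95.994/219.698 = 0.4369 → 43.69%.

43.69 mass %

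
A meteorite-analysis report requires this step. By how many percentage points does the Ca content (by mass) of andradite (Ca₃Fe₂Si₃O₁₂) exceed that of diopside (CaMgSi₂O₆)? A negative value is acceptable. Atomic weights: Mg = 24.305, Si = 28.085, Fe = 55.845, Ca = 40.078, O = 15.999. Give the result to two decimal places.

First mineral: 120.234 g Ca in 508.167 g formula = 23.66 wt% Ca.
Second mineral: 40.078 g Ca in 216.547 g formula = 18.51 wt% Ca.
23.66% − 18.51% gives a difference of 5.15 percentage points.

5.15 percentage points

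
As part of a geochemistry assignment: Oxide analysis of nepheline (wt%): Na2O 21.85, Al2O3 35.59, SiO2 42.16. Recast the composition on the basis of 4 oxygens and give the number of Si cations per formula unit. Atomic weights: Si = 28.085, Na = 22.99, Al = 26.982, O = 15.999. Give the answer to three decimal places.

Na2O (M=61.979): mol = 0.35254; Na = 0.70508, O = 0.35254.
Al2O3 (M=101.961): mol = 0.34906; Al = 0.69812, O = 1.04718.
SiO2 (M=60.083): mol = 0.70170; Si = 0.70170, O = 1.40340.
ΣO = 2.80312; factor = 4/ΣO = 1.42698.
Si apfu = 0.70170 × 1.42698 = 1.001.

1.001 Si apfu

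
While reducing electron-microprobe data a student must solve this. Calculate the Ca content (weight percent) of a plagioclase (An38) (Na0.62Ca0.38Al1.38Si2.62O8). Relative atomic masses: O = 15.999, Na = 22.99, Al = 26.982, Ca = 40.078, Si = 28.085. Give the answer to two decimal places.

Formula mass = 0.62×22.99 + 0.38×40.078 + 1.38×26.982 + 2.62×28.085 + 8×15.999 = 268.293 g/mol, of which 15.230 g is Ca.
So Ca makes up 15.230/268.293 = 0.0568 of the mass, i.e. 5.68%.

5.68 weight percent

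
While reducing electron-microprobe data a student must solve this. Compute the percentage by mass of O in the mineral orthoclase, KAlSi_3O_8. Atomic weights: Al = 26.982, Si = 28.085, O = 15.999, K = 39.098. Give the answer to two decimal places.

45.99 wt%

Molar mass of KAlSi_3O_8: 1·39.098 + 1·26.982 + 3·28.085 + 8·15.999 = 278.327 g/mol.
Mass of O per formula unit: 8 × 15.999 = 127.992 g.
Weight fraction O = 127.992 / 278.327 = 0.4599.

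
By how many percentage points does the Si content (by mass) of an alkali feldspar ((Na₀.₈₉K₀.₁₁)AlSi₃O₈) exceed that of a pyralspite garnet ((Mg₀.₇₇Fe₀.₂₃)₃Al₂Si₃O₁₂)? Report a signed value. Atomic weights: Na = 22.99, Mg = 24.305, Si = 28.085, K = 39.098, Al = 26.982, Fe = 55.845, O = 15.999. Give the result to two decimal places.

First mineral: 84.255 g Si in 263.991 g formula = 31.92 wt% Si.
Second mineral: 84.255 g Si in 424.885 g formula = 19.83 wt% Si.
31.92% − 19.83% gives a difference of 12.09 percentage points.

12.09 percentage points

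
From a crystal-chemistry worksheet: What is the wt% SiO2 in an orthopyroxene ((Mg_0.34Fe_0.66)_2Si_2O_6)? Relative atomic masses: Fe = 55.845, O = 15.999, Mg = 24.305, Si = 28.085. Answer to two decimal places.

Molar mass of (Mg_0.34Fe_0.66)_2Si_2O_6 = 0.68*24.305 + 1.32*55.845 + 2*28.085 + 6*15.999 = 242.407 g/mol.
Each formula unit contains 2 Si, equivalent to 2/1 = 2.0000 mol SiO2.
M(SiO2) = 1×28.085 + 2×15.999 = 60.083 g/mol.
Mass of SiO2 per formula unit = 2.0000 × 60.083 = 120.166 g.
SiO2 wt% = 120.166 / 242.407 × 100 = 49.57%.

49.57 wt%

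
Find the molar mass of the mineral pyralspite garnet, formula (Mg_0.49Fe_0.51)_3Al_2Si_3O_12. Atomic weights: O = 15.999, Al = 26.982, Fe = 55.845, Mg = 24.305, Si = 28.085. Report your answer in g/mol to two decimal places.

451.38 g/mol

The formula mass is the sum 1.47·24.305 + 1.53·55.845 + 2·26.982 + 3·28.085 + 12·15.999.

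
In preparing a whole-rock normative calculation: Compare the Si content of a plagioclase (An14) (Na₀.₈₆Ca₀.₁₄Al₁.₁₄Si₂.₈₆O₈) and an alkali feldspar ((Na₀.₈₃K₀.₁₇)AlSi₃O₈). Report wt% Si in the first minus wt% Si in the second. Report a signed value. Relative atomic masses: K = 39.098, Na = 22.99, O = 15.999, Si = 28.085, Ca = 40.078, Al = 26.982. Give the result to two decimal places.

-1.43 percentage points

First mineral: 80.323 g Si in 264.457 g formula = 30.37 wt% Si.
Second mineral: 84.255 g Si in 264.957 g formula = 31.80 wt% Si.
30.37% − 31.80% gives a difference of -1.43 percentage points.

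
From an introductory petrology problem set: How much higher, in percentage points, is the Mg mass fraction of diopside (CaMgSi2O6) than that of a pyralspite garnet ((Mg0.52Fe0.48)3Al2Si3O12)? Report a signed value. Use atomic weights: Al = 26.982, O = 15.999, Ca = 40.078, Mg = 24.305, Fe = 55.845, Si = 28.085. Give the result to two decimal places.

Mg in CaMgSi2O6: molar mass 216.547 g/mol; 1×24.305 = 24.305 g → 11.22 wt%.
Mg in (Mg0.52Fe0.48)3Al2Si3O12: molar mass 448.540 g/mol; 1.56×24.305 = 37.916 g → 8.45 wt%.
Difference = 11.22 − 8.45 = 2.77 percentage points.

2.77 percentage points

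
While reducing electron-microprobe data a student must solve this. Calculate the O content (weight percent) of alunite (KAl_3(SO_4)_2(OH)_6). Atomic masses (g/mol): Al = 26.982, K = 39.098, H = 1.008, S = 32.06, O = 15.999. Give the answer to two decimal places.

54.08 weight percent

Formula mass = 1×39.098 + 3×26.982 + 2×32.06 + 14×15.999 + 6×1.008 = 414.198 g/mol, of which 223.986 g is O.
So O makes up 223.986/414.198 = 0.5408 of the mass, i.e. 54.08%.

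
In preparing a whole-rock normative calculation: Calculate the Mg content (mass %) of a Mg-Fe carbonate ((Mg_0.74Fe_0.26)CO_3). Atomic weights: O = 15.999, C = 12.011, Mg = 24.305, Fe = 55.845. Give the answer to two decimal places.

M((Mg_0.74Fe_0.26)CO_3) = 92.513 g/mol.
Mg contributes 0.74 × 24.305 = 17.986 g per mole.
17.986/92.513 = 0.1944 → 19.44%.

19.44 mass %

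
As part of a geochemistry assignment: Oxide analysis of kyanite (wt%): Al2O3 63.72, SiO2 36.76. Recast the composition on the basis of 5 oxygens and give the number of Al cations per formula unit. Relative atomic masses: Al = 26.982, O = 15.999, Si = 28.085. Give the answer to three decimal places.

63.72 wt% Al2O3 ÷ 101.961 g/mol = 0.62494 mol, giving 1.24988 Al and 1.87482 O.
36.76 wt% SiO2 ÷ 60.083 g/mol = 0.61182 mol, giving 0.61182 Si and 1.22364 O.
Oxygen sums to 3.09846; scaling by 5/3.09846 = 1.61370 puts the formula on 5 O.
Al: 1.24988 × 1.61370 = 2.017 atoms per formula unit.

2.017 Al apfu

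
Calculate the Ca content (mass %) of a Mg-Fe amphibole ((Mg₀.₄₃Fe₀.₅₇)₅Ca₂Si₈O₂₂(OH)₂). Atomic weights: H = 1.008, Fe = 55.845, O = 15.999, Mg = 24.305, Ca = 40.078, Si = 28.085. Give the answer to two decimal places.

M((Mg₀.₄₃Fe₀.₅₇)₅Ca₂Si₈O₂₂(OH)₂) = 902.242 g/mol.
Ca contributes 2 × 40.078 = 80.156 g per mole.
80.156/902.242 = 0.0888 → 8.88%.

8.88 mass %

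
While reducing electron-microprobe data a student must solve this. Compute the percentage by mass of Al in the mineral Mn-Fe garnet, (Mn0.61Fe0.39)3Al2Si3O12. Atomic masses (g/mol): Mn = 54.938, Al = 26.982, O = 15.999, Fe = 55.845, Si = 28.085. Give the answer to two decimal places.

10.88 mass %

Molar mass of (Mn0.61Fe0.39)3Al2Si3O12: 1.83·54.938 + 1.17·55.845 + 2·26.982 + 3·28.085 + 12·15.999 = 496.082 g/mol.
Mass of Al per formula unit: 2 × 26.982 = 53.964 g.
Weight fraction Al = 53.964 / 496.082 = 0.1088.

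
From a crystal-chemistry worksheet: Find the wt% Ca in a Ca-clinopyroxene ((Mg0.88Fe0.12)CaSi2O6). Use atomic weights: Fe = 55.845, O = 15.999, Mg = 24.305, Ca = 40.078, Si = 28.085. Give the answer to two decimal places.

Formula mass = 0.88×24.305 + 0.12×55.845 + 1×40.078 + 2×28.085 + 6×15.999 = 220.332 g/mol, of which 40.078 g is Ca.
So Ca makes up 40.078/220.332 = 0.1819 of the mass, i.e. 18.19%.

18.19 weight percent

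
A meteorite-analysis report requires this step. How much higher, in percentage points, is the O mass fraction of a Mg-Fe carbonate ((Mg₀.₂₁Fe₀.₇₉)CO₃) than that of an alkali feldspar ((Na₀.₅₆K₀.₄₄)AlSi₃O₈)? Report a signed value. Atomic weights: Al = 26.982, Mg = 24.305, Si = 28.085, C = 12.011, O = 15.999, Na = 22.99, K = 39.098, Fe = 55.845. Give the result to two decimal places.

M((Mg₀.₂₁Fe₀.₇₉)CO₃) = 109.230 g/mol, so wt% O = 47.997/109.230 × 100 = 43.94%.
M((Na₀.₅₆K₀.₄₄)AlSi₃O₈) = 269.307 g/mol, so wt% O = 127.992/269.307 × 100 = 47.53%.
43.94 − 47.53 = -3.59 pp.

-3.59 percentage points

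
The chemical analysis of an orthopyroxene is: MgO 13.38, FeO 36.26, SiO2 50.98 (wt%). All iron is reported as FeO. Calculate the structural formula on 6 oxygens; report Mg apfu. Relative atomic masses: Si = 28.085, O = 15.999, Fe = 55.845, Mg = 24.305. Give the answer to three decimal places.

0.786 Mg apfu

13.38 wt% MgO ÷ 40.304 g/mol = 0.33198 mol, giving 0.33198 Mg and 0.33198 O.
36.26 wt% FeO ÷ 71.844 g/mol = 0.50470 mol, giving 0.50470 Fe and 0.50470 O.
50.98 wt% SiO2 ÷ 60.083 g/mol = 0.84849 mol, giving 0.84849 Si and 1.69698 O.
Oxygen sums to 2.53366; scaling by 6/2.53366 = 2.36812 puts the formula on 6 O.
Mg: 0.33198 × 2.36812 = 0.786 atoms per formula unit.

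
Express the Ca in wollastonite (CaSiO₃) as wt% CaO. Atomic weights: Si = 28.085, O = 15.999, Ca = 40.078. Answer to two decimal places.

Formula mass = 116.160 g/mol.
1 Ca → 1.0000 mol CaO per formula unit; M(CaO) = 56.077, so CaO mass = 56.077 g.
56.077/116.160 × 100 = 48.28 wt%.

48.28 wt%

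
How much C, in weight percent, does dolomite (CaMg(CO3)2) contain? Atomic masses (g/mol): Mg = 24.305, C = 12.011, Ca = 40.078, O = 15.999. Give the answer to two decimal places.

Formula mass = 1×40.078 + 1×24.305 + 2×12.011 + 6×15.999 = 184.399 g/mol, of which 24.022 g is C.
So C makes up 24.022/184.399 = 0.1303 of the mass, i.e. 13.03%.

13.03 weight percent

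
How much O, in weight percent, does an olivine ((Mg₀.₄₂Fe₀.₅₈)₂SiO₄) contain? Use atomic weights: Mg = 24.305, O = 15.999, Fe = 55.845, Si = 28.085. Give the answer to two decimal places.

36.10 weight percent

Molar mass of (Mg₀.₄₂Fe₀.₅₈)₂SiO₄: 0.84·24.305 + 1.16·55.845 + 1·28.085 + 4·15.999 = 177.277 g/mol.
Mass of O per formula unit: 4 × 15.999 = 63.996 g.
Weight fraction O = 63.996 / 177.277 = 0.3610.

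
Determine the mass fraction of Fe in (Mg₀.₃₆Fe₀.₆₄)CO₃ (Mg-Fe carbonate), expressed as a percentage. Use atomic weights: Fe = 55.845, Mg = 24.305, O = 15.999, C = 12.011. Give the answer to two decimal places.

34.20 wt%

Molar mass of (Mg₀.₃₆Fe₀.₆₄)CO₃: 0.36·24.305 + 0.64·55.845 + 1·12.011 + 3·15.999 = 104.499 g/mol.
Mass of Fe per formula unit: 0.64 × 55.845 = 35.741 g.
Weight fraction Fe = 35.741 / 104.499 = 0.3420.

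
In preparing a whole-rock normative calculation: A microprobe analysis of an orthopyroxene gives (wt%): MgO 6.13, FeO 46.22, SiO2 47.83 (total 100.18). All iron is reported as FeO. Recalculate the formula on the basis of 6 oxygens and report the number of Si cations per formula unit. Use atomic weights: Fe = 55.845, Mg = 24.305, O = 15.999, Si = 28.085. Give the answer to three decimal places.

2.001 Si apfu

6.13 wt% MgO ÷ 40.304 g/mol = 0.15209 mol, giving 0.15209 Mg and 0.15209 O.
46.22 wt% FeO ÷ 71.844 g/mol = 0.64334 mol, giving 0.64334 Fe and 0.64334 O.
47.83 wt% SiO2 ÷ 60.083 g/mol = 0.79607 mol, giving 0.79607 Si and 1.59214 O.
Oxygen sums to 2.38757; scaling by 6/2.38757 = 2.51302 puts the formula on 6 O.
Si: 0.79607 × 2.51302 = 2.001 atoms per formula unit.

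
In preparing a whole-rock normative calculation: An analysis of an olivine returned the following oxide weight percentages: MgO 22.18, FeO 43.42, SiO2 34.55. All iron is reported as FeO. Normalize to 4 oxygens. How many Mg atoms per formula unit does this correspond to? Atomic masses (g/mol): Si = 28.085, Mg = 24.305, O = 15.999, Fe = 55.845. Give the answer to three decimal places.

MgO: 22.18/40.304 = 0.55032 mol → 0.55032 mol Mg, 0.55032 mol O.
FeO: 43.42/71.844 = 0.60437 mol → 0.60437 mol Fe, 0.60437 mol O.
SiO2: 34.55/60.083 = 0.57504 mol → 0.57504 mol Si, 1.15008 mol O.
Total oxygen = 2.30477 mol. Normalization factor = 4/2.30477 = 1.73553.
Mg per 4 O = 0.55032 × 1.73553 = 0.955.

0.955 Mg apfu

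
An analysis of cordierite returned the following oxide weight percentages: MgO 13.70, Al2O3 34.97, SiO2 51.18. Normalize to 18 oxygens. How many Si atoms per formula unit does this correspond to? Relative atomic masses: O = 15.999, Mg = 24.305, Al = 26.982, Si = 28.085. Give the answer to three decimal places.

4.990 Si apfu

MgO: 13.70/40.304 = 0.33992 mol → 0.33992 mol Mg, 0.33992 mol O.
Al2O3: 34.97/101.961 = 0.34297 mol → 0.68594 mol Al, 1.02891 mol O.
SiO2: 51.18/60.083 = 0.85182 mol → 0.85182 mol Si, 1.70364 mol O.
Total oxygen = 3.07247 mol. Normalization factor = 18/3.07247 = 5.85848.
Si per 18 O = 0.85182 × 5.85848 = 4.990.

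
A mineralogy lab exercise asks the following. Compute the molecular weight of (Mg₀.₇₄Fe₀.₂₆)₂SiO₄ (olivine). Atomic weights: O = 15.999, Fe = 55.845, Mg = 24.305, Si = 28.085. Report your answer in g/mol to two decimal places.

157.09 g/mol

Mg: 1.48 × 24.305 = 35.9714
Fe: 0.52 × 55.845 = 29.0394
Si: 1 × 28.085 = 28.0850
O: 4 × 15.999 = 63.9960
Summing the contributions gives the formula mass.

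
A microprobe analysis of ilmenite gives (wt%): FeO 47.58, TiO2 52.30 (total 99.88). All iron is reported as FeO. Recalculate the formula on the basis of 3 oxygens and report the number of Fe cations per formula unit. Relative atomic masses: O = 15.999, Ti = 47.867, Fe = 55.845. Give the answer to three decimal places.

FeO (M=71.844): mol = 0.66227; Fe = 0.66227, O = 0.66227.
TiO2 (M=79.865): mol = 0.65486; Ti = 0.65486, O = 1.30972.
ΣO = 1.97199; factor = 3/ΣO = 1.52131.
Fe apfu = 0.66227 × 1.52131 = 1.008.

1.008 Fe apfu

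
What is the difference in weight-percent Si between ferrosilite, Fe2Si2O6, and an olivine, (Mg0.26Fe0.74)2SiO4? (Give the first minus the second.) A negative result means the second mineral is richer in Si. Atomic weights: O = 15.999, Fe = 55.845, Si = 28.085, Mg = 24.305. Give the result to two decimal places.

First mineral: 56.170 g Si in 263.854 g formula = 21.29 wt% Si.
Second mineral: 28.085 g Si in 187.370 g formula = 14.99 wt% Si.
21.29% − 14.99% gives a difference of 6.30 percentage points.

6.30 percentage points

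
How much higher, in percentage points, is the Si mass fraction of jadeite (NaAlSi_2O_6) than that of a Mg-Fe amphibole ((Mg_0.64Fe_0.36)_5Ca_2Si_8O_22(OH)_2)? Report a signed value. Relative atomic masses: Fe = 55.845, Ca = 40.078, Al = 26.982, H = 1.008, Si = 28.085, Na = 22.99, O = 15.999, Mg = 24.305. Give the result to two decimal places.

Si in NaAlSi_2O_6: molar mass 202.136 g/mol; 2×28.085 = 56.170 g → 27.79 wt%.
Si in (Mg_0.64Fe_0.36)_5Ca_2Si_8O_22(OH)_2: molar mass 869.125 g/mol; 8×28.085 = 224.680 g → 25.85 wt%.
Difference = 27.79 − 25.85 = 1.94 percentage points.

1.94 percentage points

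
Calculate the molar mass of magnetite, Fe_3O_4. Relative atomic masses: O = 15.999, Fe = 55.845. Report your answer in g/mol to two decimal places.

The formula mass is the sum 3×55.845 + 4×15.999.

231.53 g/mol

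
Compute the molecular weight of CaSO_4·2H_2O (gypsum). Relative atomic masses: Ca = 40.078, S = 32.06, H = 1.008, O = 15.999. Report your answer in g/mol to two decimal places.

172.16 g/mol

M = 1·40.078 + 1·32.06 + 6·15.999 + 4·1.008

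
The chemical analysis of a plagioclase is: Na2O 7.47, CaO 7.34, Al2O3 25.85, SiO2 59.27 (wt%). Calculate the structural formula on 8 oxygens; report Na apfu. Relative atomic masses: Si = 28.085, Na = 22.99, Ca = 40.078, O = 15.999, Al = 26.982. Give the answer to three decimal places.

Na2O (M=61.979): mol = 0.12052; Na = 0.24104, O = 0.12052.
CaO (M=56.077): mol = 0.13089; Ca = 0.13089, O = 0.13089.
Al2O3 (M=101.961): mol = 0.25353; Al = 0.50706, O = 0.76059.
SiO2 (M=60.083): mol = 0.98647; Si = 0.98647, O = 1.97294.
ΣO = 2.98494; factor = 8/ΣO = 2.68012.
Na apfu = 0.24104 × 2.68012 = 0.646.

0.646 Na apfu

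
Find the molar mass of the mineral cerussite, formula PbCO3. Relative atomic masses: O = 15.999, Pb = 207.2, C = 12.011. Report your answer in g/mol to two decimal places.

Pb: 1 × 207.2 = 207.2000
C: 1 × 12.011 = 12.0110
O: 3 × 15.999 = 47.9970
Summing the contributions gives the formula mass.

267.21 g/mol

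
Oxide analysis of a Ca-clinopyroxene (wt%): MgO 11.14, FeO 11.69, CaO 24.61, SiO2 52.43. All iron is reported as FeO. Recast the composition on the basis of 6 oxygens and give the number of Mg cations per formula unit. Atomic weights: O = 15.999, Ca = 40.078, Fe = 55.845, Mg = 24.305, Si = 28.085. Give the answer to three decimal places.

0.632 Mg apfu

11.14 wt% MgO ÷ 40.304 g/mol = 0.27640 mol, giving 0.27640 Mg and 0.27640 O.
11.69 wt% FeO ÷ 71.844 g/mol = 0.16271 mol, giving 0.16271 Fe and 0.16271 O.
24.61 wt% CaO ÷ 56.077 g/mol = 0.43886 mol, giving 0.43886 Ca and 0.43886 O.
52.43 wt% SiO2 ÷ 60.083 g/mol = 0.87263 mol, giving 0.87263 Si and 1.74526 O.
Oxygen sums to 2.62323; scaling by 6/2.62323 = 2.28726 puts the formula on 6 O.
Mg: 0.27640 × 2.28726 = 0.632 atoms per formula unit.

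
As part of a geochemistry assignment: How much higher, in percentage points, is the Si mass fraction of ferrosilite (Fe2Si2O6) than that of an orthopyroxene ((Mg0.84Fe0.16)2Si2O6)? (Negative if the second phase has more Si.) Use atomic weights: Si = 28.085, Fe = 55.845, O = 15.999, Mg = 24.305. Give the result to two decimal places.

-5.35 percentage points

M(Fe2Si2O6) = 263.854 g/mol, so wt% Si = 56.170/263.854 × 100 = 21.29%.
M((Mg0.84Fe0.16)2Si2O6) = 210.867 g/mol, so wt% Si = 56.170/210.867 × 100 = 26.64%.
21.29 − 26.64 = -5.35 pp.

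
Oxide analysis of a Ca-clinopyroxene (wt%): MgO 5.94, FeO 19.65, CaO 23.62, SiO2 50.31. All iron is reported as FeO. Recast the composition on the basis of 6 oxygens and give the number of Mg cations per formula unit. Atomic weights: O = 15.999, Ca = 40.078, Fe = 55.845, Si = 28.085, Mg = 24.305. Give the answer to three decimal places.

0.351 Mg apfu

5.94 wt% MgO ÷ 40.304 g/mol = 0.14738 mol, giving 0.14738 Mg and 0.14738 O.
19.65 wt% FeO ÷ 71.844 g/mol = 0.27351 mol, giving 0.27351 Fe and 0.27351 O.
23.62 wt% CaO ÷ 56.077 g/mol = 0.42121 mol, giving 0.42121 Ca and 0.42121 O.
50.31 wt% SiO2 ÷ 60.083 g/mol = 0.83734 mol, giving 0.83734 Si and 1.67468 O.
Oxygen sums to 2.51678; scaling by 6/2.51678 = 2.38400 puts the formula on 6 O.
Mg: 0.14738 × 2.38400 = 0.351 atoms per formula unit.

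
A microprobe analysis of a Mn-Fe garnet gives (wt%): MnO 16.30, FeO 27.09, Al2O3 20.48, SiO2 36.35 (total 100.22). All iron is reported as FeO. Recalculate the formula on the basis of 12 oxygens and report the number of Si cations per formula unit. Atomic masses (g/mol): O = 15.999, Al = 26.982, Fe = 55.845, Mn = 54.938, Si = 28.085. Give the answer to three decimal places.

3.001 Si apfu

MnO: 16.30/70.937 = 0.22978 mol → 0.22978 mol Mn, 0.22978 mol O.
FeO: 27.09/71.844 = 0.37707 mol → 0.37707 mol Fe, 0.37707 mol O.
Al2O3: 20.48/101.961 = 0.20086 mol → 0.40172 mol Al, 0.60258 mol O.
SiO2: 36.35/60.083 = 0.60500 mol → 0.60500 mol Si, 1.21000 mol O.
Total oxygen = 2.41943 mol. Normalization factor = 12/2.41943 = 4.95985.
Si per 12 O = 0.60500 × 4.95985 = 3.001.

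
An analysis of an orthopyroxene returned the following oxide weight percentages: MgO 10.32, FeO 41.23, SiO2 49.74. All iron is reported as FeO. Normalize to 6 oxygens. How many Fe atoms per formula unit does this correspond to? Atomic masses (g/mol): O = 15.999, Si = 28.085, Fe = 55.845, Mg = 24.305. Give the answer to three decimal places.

MgO: 10.32/40.304 = 0.25605 mol → 0.25605 mol Mg, 0.25605 mol O.
FeO: 41.23/71.844 = 0.57388 mol → 0.57388 mol Fe, 0.57388 mol O.
SiO2: 49.74/60.083 = 0.82785 mol → 0.82785 mol Si, 1.65570 mol O.
Total oxygen = 2.48563 mol. Normalization factor = 6/2.48563 = 2.41387.
Fe per 6 O = 0.57388 × 2.41387 = 1.385.

1.385 Fe apfu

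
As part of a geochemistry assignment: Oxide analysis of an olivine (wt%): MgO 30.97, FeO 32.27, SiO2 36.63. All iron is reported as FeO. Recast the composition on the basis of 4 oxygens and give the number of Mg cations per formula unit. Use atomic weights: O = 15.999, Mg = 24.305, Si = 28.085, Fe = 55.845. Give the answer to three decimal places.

MgO: 30.97/40.304 = 0.76841 mol → 0.76841 mol Mg, 0.76841 mol O.
FeO: 32.27/71.844 = 0.44917 mol → 0.44917 mol Fe, 0.44917 mol O.
SiO2: 36.63/60.083 = 0.60966 mol → 0.60966 mol Si, 1.21932 mol O.
Total oxygen = 2.43690 mol. Normalization factor = 4/2.43690 = 1.64143.
Mg per 4 O = 0.76841 × 1.64143 = 1.261.

1.261 Mg apfu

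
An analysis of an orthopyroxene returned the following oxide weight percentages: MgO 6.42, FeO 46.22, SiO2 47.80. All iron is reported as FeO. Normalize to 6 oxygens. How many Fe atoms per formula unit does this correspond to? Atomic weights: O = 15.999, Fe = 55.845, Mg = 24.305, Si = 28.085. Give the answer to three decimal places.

6.42 wt% MgO ÷ 40.304 g/mol = 0.15929 mol, giving 0.15929 Mg and 0.15929 O.
46.22 wt% FeO ÷ 71.844 g/mol = 0.64334 mol, giving 0.64334 Fe and 0.64334 O.
47.80 wt% SiO2 ÷ 60.083 g/mol = 0.79557 mol, giving 0.79557 Si and 1.59114 O.
Oxygen sums to 2.39377; scaling by 6/2.39377 = 2.50651 puts the formula on 6 O.
Fe: 0.64334 × 2.50651 = 1.613 atoms per formula unit.

1.613 Fe apfu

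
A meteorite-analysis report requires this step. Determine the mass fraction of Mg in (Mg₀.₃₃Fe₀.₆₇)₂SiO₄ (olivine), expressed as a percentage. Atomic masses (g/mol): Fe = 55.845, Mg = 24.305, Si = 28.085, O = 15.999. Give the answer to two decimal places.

Formula mass = 0.66·24.305 + 1.34·55.845 + 1·28.085 + 4·15.999 = 182.955 g/mol, of which 16.041 g is Mg.
So Mg makes up 16.041/182.955 = 0.0877 of the mass, i.e. 8.77%.

8.77 mass %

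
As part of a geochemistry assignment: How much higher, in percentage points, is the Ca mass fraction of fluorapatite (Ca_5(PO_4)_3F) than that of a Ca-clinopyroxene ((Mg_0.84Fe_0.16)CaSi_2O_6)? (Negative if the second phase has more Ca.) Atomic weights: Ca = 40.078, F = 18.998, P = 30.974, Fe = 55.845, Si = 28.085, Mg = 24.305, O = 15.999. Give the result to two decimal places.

First mineral: 200.390 g Ca in 504.298 g formula = 39.74 wt% Ca.
Second mineral: 40.078 g Ca in 221.593 g formula = 18.09 wt% Ca.
39.74% − 18.09% gives a difference of 21.65 percentage points.

21.65 percentage points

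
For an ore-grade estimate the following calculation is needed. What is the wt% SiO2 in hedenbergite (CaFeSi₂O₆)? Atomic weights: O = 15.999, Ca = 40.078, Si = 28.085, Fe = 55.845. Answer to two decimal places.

48.44 wt%

M(CaFeSi₂O₆) = 248.087 g/mol; M(SiO2) = 60.083 g/mol.
Moles SiO2 per formula unit = 2 Si ÷ 1 = 2.0000.
SiO2 fraction = (2.0000 × 60.083) / 248.087 = 120.166/248.087 = 0.4844.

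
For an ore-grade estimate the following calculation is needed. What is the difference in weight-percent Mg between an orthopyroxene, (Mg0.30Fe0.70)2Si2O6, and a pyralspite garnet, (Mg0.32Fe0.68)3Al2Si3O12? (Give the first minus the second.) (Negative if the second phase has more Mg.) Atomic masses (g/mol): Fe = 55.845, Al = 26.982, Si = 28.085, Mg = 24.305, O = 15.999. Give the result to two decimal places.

0.96 percentage points

First mineral: 14.583 g Mg in 244.930 g formula = 5.95 wt% Mg.
Second mineral: 23.333 g Mg in 467.464 g formula = 4.99 wt% Mg.
5.95% − 4.99% gives a difference of 0.96 percentage points.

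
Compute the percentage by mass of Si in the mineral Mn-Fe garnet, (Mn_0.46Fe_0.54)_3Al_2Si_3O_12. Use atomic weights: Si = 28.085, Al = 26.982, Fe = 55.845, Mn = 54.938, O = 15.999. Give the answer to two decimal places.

16.97 wt%

Molar mass of (Mn_0.46Fe_0.54)_3Al_2Si_3O_12: 1.38·54.938 + 1.62·55.845 + 2·26.982 + 3·28.085 + 12·15.999 = 496.490 g/mol.
Mass of Si per formula unit: 3 × 28.085 = 84.255 g.
Weight fraction Si = 84.255 / 496.490 = 0.1697.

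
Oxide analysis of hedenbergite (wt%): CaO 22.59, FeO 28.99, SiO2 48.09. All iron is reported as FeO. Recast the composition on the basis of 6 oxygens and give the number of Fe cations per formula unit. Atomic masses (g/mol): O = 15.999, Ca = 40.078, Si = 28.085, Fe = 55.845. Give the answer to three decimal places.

1.006 Fe apfu

CaO: 22.59/56.077 = 0.40284 mol → 0.40284 mol Ca, 0.40284 mol O.
FeO: 28.99/71.844 = 0.40351 mol → 0.40351 mol Fe, 0.40351 mol O.
SiO2: 48.09/60.083 = 0.80039 mol → 0.80039 mol Si, 1.60078 mol O.
Total oxygen = 2.40713 mol. Normalization factor = 6/2.40713 = 2.49259.
Fe per 6 O = 0.40351 × 2.49259 = 1.006.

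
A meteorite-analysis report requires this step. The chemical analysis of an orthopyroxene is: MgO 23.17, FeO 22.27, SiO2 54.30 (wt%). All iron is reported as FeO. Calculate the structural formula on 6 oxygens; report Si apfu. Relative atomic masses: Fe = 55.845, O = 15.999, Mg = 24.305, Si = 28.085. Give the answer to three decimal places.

23.17 wt% MgO ÷ 40.304 g/mol = 0.57488 mol, giving 0.57488 Mg and 0.57488 O.
22.27 wt% FeO ÷ 71.844 g/mol = 0.30998 mol, giving 0.30998 Fe and 0.30998 O.
54.30 wt% SiO2 ÷ 60.083 g/mol = 0.90375 mol, giving 0.90375 Si and 1.80750 O.
Oxygen sums to 2.69236; scaling by 6/2.69236 = 2.22853 puts the formula on 6 O.
Si: 0.90375 × 2.22853 = 2.014 atoms per formula unit.

2.014 Si apfu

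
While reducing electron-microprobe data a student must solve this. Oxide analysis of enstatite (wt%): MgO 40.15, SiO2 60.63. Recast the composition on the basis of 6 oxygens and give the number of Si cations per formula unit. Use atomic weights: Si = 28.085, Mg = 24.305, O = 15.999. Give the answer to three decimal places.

MgO (M=40.304): mol = 0.99618; Mg = 0.99618, O = 0.99618.
SiO2 (M=60.083): mol = 1.00910; Si = 1.00910, O = 2.01820.
ΣO = 3.01438; factor = 6/ΣO = 1.99046.
Si apfu = 1.00910 × 1.99046 = 2.009.

2.009 Si apfu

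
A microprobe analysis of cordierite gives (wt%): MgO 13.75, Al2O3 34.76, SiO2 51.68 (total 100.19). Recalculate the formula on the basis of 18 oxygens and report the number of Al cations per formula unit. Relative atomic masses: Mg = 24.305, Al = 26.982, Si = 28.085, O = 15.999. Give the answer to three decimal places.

3.979 Al apfu

13.75 wt% MgO ÷ 40.304 g/mol = 0.34116 mol, giving 0.34116 Mg and 0.34116 O.
34.76 wt% Al2O3 ÷ 101.961 g/mol = 0.34091 mol, giving 0.68182 Al and 1.02273 O.
51.68 wt% SiO2 ÷ 60.083 g/mol = 0.86014 mol, giving 0.86014 Si and 1.72028 O.
Oxygen sums to 3.08417; scaling by 18/3.08417 = 5.83625 puts the formula on 18 O.
Al: 0.68182 × 5.83625 = 3.979 atoms per formula unit.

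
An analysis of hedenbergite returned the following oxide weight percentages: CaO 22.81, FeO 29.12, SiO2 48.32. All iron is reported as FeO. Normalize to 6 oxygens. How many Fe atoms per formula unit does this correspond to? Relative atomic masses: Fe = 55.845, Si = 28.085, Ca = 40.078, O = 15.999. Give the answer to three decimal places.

22.81 wt% CaO ÷ 56.077 g/mol = 0.40676 mol, giving 0.40676 Ca and 0.40676 O.
29.12 wt% FeO ÷ 71.844 g/mol = 0.40532 mol, giving 0.40532 Fe and 0.40532 O.
48.32 wt% SiO2 ÷ 60.083 g/mol = 0.80422 mol, giving 0.80422 Si and 1.60844 O.
Oxygen sums to 2.42052; scaling by 6/2.42052 = 2.47881 puts the formula on 6 O.
Fe: 0.40532 × 2.47881 = 1.005 atoms per formula unit.

1.005 Fe apfu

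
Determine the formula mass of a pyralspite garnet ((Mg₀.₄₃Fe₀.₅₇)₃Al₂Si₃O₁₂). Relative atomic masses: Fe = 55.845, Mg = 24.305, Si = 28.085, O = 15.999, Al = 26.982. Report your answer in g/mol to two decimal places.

457.06 g/mol

The formula mass is the sum 1.29×24.305 + 1.71×55.845 + 2×26.982 + 3×28.085 + 12×15.999.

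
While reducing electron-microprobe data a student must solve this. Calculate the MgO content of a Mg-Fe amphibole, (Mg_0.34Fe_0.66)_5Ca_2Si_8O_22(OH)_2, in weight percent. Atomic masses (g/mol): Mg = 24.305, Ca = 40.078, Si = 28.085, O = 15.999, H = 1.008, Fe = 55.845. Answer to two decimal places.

Molar mass of (Mg_0.34Fe_0.66)_5Ca_2Si_8O_22(OH)_2 = 1.70×24.305 + 3.30×55.845 + 2×40.078 + 8×28.085 + 24×15.999 + 2×1.008 = 916.435 g/mol.
Each formula unit contains 1.70 Mg, equivalent to 1.70/1 = 1.7000 mol MgO.
M(MgO) = 1×24.305 + 1×15.999 = 40.304 g/mol.
Mass of MgO per formula unit = 1.7000 × 40.304 = 68.517 g.
MgO wt% = 68.517 / 916.435 × 100 = 7.48%.

7.48 wt%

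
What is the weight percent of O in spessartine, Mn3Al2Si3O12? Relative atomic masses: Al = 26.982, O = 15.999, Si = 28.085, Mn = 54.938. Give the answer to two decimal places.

Formula mass = 3*54.938 + 2*26.982 + 3*28.085 + 12*15.999 = 495.021 g/mol, of which 191.988 g is O.
So O makes up 191.988/495.021 = 0.3878 of the mass, i.e. 38.78%.

38.78 weight percent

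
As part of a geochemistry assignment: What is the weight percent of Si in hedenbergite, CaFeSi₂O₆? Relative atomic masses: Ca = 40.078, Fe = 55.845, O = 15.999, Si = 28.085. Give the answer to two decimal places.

22.64 wt%

Formula mass = 1*40.078 + 1*55.845 + 2*28.085 + 6*15.999 = 248.087 g/mol, of which 56.170 g is Si.
So Si makes up 56.170/248.087 = 0.2264 of the mass, i.e. 22.64%.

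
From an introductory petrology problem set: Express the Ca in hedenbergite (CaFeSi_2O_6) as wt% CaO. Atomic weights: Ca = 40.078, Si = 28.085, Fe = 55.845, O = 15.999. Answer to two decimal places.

Molar mass of CaFeSi_2O_6 = 1*40.078 + 1*55.845 + 2*28.085 + 6*15.999 = 248.087 g/mol.
Each formula unit contains 1 Ca, equivalent to 1/1 = 1.0000 mol CaO.
M(CaO) = 1×40.078 + 1×15.999 = 56.077 g/mol.
Mass of CaO per formula unit = 1.0000 × 56.077 = 56.077 g.
CaO wt% = 56.077 / 248.087 × 100 = 22.60%.

22.60 wt%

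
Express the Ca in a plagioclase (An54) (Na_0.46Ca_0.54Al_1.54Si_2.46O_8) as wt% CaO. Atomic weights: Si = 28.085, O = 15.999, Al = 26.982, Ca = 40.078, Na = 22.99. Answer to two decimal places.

11.18 wt%

Molar mass of Na_0.46Ca_0.54Al_1.54Si_2.46O_8 = 0.46·22.99 + 0.54·40.078 + 1.54·26.982 + 2.46·28.085 + 8·15.999 = 270.851 g/mol.
Each formula unit contains 0.54 Ca, equivalent to 0.54/1 = 0.5400 mol CaO.
M(CaO) = 1×40.078 + 1×15.999 = 56.077 g/mol.
Mass of CaO per formula unit = 0.5400 × 56.077 = 30.282 g.
CaO wt% = 30.282 / 270.851 × 100 = 11.18%.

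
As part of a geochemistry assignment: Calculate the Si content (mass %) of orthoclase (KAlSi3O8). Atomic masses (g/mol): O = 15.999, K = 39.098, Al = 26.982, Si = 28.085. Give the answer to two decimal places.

30.27 mass %

M(KAlSi3O8) = 278.327 g/mol.
Si contributes 3 × 28.085 = 84.255 g per mole.
84.255/278.327 = 0.3027 → 30.27%.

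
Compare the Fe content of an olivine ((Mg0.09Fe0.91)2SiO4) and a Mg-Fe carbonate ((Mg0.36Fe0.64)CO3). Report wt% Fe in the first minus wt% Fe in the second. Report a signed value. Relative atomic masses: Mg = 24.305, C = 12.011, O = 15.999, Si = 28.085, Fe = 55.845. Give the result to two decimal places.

17.11 percentage points

M((Mg0.09Fe0.91)2SiO4) = 198.094 g/mol, so wt% Fe = 101.638/198.094 × 100 = 51.31%.
M((Mg0.36Fe0.64)CO3) = 104.499 g/mol, so wt% Fe = 35.741/104.499 × 100 = 34.20%.
51.31 − 34.20 = 17.11 pp.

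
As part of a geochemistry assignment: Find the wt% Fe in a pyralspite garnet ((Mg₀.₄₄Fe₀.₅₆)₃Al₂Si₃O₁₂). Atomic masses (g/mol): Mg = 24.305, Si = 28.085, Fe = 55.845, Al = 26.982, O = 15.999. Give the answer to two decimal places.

20.57 weight percent

Formula mass = 1.32·24.305 + 1.68·55.845 + 2·26.982 + 3·28.085 + 12·15.999 = 456.109 g/mol, of which 93.820 g is Fe.
So Fe makes up 93.820/456.109 = 0.2057 of the mass, i.e. 20.57%.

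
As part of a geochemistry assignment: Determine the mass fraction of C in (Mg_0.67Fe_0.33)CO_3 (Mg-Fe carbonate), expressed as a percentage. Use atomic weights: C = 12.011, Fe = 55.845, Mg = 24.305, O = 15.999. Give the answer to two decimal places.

12.68 mass %

Formula mass = 0.67·24.305 + 0.33·55.845 + 1·12.011 + 3·15.999 = 94.721 g/mol, of which 12.011 g is C.
So C makes up 12.011/94.721 = 0.1268 of the mass, i.e. 12.68%.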